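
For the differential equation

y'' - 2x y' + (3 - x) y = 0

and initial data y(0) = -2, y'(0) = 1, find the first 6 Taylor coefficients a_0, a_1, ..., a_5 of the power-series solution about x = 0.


Ansatz: y(x) = sum_{n>=0} a_n x^n, so y'(x) = sum_{n>=1} n a_n x^(n-1) and y''(x) = sum_{n>=2} n(n-1) a_n x^(n-2).
Substitute into P(x) y'' + Q(x) y' + R(x) y = 0 with P(x) = 1, Q(x) = -2x, R(x) = 3 - x, and match powers of x.
Initial conditions: a_0 = -2, a_1 = 1.
Setting the coefficient of each power of x to zero and solving order by order (substituting the coefficients already found):
  x^0: 2 a_2 + 3 a_0 = 0  ->  2 a_2 = -3 a_0 = 6  ->  a_2 = 3
  x^1: 6 a_3 + a_1 - a_0 = 0  ->  6 a_3 = -a_1 + a_0 = -3  ->  a_3 = -1/2
  x^2: 12 a_4 - a_2 - a_1 = 0  ->  12 a_4 = a_2 + a_1 = 4  ->  a_4 = 1/3
  x^3: 20 a_5 - 3 a_3 - a_2 = 0  ->  20 a_5 = 3 a_3 + a_2 = 3/2  ->  a_5 = 3/40
Truncated series: y(x) = -2 + x + 3 x^2 - (1/2) x^3 + (1/3) x^4 + (3/40) x^5 + O(x^6).

a_0 = -2; a_1 = 1; a_2 = 3; a_3 = -1/2; a_4 = 1/3; a_5 = 3/40


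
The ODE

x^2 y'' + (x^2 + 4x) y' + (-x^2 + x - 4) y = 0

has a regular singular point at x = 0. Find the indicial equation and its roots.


Divide by x^2 to reach normal form y'' + P_1(x) y' + P_2(x) y = 0 with P_1(x) = 1 + 4/x and P_2(x) = -1 + 1/x - 4/x^2.
x = 0 is a singular point because the y'-coefficient 1 + 4/x has a pole at x = 0 and the y-coefficient -1 + 1/x - 4/x^2 has a pole at x = 0.
It is a regular singular point because x P_1(x) = p(x) = x + 4 and x^2 P_2(x) = q(x) = -x^2 + x - 4 are polynomials, hence analytic at x = 0.
p(0) = 4,  q(0) = -4.
Indicial equation: r(r-1) + p(0) r + q(0) = 0, i.e. r^2 + (p(0) - 1) r + q(0) = 0, i.e. r^2 + 3 r - 4 = 0.
Discriminant: (3)^2 - 4(-4) = 25, so r = (-3 ± 5)/2.
Solving: r_1 = 1, r_2 = -4.

indicial: r^2 + 3 r - 4 = 0; roots r_1 = 1, r_2 = -4


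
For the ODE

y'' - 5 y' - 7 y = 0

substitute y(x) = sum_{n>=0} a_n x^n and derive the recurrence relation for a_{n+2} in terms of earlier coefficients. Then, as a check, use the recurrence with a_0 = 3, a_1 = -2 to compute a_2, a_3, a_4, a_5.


Substitute y = sum_n a_n x^n.
y''(x) has coefficient (n+2)(n+1) a_{n+2} at x^n;
-5 y'(x) has coefficient -5 (n+1) a_{n+1} at x^n;
-7 y(x) has coefficient -7 a_n at x^n.
Matching x^n: (n+2)(n+1) a_{n+2} - 5 (n+1) a_{n+1} - 7 a_n = 0.
Thus a_{n+2} = [5 (n+1) a_{n+1} + 7 a_n] / ((n+1)(n+2)).

Check with a_0 = 3, a_1 = -2 (apply the recurrence for n = 0, 1, 2, 3): a_0 = 3, a_1 = -2, a_2 = 11/2, a_3 = 41/6, a_4 = 47/4, a_5 = 1697/120.

a_(n+2) = [5 (n+1) a_(n+1) + 7 a_n] / ((n+1)(n+2)); check: a_0 = 3, a_1 = -2, a_2 = 11/2, a_3 = 41/6, a_4 = 47/4, a_5 = 1697/120


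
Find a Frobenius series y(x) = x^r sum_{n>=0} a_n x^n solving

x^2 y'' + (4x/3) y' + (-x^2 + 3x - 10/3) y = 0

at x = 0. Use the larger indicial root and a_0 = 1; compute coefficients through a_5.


Write in Frobenius form y'' + (p(x)/x) y' + (q(x)/x^2) y = 0:
  p(x) = 4/3,  q(x) = -x^2 + 3x - 10/3.
Indicial equation: r(r-1) + (4/3) r + (-10/3) = 0 -> roots r_1 = 5/3, r_2 = -2.
Take r = r_1 = 5/3. Let y(x) = x^r sum_{n>=0} a_n x^n with a_0 = 1.
Substitute y = x^r sum a_n x^n and match x^{r+n}. The recurrence is
  D(n) a_n + 3 a_{n-1} - 1 a_{n-2} = 0,  where D(n) = (r+n)(r+n-1) + (4/3)(r+n) + (-10/3).
  a_n = [-3 a_{n-1} + 1 a_{n-2}] / D(n).
Since the indicial polynomial factors as (r - r_1)(r - r_2), D(n) = (r_1 + n - r_1)(r_1 + n - r_2) = n(n + 11/3).
Evaluating step by step (a_0 = 1):
  n = 1: D(1) = 1(1 + 11/3) = 14/3; numerator = -3(1) = -3; a_1 = (-3)/(14/3) = -9/14
  n = 2: D(2) = 2(2 + 11/3) = 34/3; numerator = -3(-9/14) + 1(1) = 41/14; a_2 = (41/14)/(34/3) = 123/476
  n = 3: D(3) = 3(3 + 11/3) = 20; numerator = -3(123/476) + 1(-9/14) = -675/476; a_3 = (-675/476)/(20) = -135/1904
  n = 4: D(4) = 4(4 + 11/3) = 92/3; numerator = -3(-135/1904) + 1(123/476) = 897/1904; a_4 = (897/1904)/(92/3) = 117/7616
  n = 5: D(5) = 5(5 + 11/3) = 130/3; numerator = -3(117/7616) + 1(-135/1904) = -891/7616; a_5 = (-891/7616)/(130/3) = -2673/990080

r = 5/3; a_0 = 1; a_1 = -9/14; a_2 = 123/476; a_3 = -135/1904; a_4 = 117/7616; a_5 = -2673/990080


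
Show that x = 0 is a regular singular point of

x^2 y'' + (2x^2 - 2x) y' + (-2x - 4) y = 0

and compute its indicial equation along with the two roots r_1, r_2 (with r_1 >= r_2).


Divide by x^2 to reach normal form y'' + P_1(x) y' + P_2(x) y = 0 with P_1(x) = 2 - 2/x and P_2(x) = -2/x - 4/x^2.
x = 0 is a singular point because the y'-coefficient 2 - 2/x has a pole at x = 0 and the y-coefficient -2/x - 4/x^2 has a pole at x = 0.
It is a regular singular point because x P_1(x) = p(x) = 2x - 2 and x^2 P_2(x) = q(x) = -2x - 4 are polynomials, hence analytic at x = 0.
p(0) = -2,  q(0) = -4.
Indicial equation: r(r-1) + p(0) r + q(0) = 0, i.e. r^2 + (p(0) - 1) r + q(0) = 0, i.e. r^2 - 3 r - 4 = 0.
Discriminant: (-3)^2 - 4(-4) = 25, so r = (3 ± 5)/2.
Solving: r_1 = 4, r_2 = -1.

indicial: r^2 - 3 r - 4 = 0; roots r_1 = 4, r_2 = -1


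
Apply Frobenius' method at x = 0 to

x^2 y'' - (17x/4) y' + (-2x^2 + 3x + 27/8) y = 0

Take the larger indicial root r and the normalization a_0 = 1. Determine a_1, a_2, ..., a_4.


Write in Frobenius form y'' + (p(x)/x) y' + (q(x)/x^2) y = 0:
  p(x) = -17/4,  q(x) = -2x^2 + 3x + 27/8.
Indicial equation: r(r-1) + (-17/4) r + (27/8) = 0 -> roots r_1 = 9/2, r_2 = 3/4.
Take r = r_1 = 9/2. Let y(x) = x^r sum_{n>=0} a_n x^n with a_0 = 1.
Substitute y = x^r sum a_n x^n and match x^{r+n}. The recurrence is
  D(n) a_n + 3 a_{n-1} - 2 a_{n-2} = 0,  where D(n) = (r+n)(r+n-1) + (-17/4)(r+n) + (27/8).
  a_n = [-3 a_{n-1} + 2 a_{n-2}] / D(n).
Since the indicial polynomial factors as (r - r_1)(r - r_2), D(n) = (r_1 + n - r_1)(r_1 + n - r_2) = n(n + 15/4).
Evaluating step by step (a_0 = 1):
  n = 1: D(1) = 1(1 + 15/4) = 19/4; numerator = -3(1) = -3; a_1 = (-3)/(19/4) = -12/19
  n = 2: D(2) = 2(2 + 15/4) = 23/2; numerator = -3(-12/19) + 2(1) = 74/19; a_2 = (74/19)/(23/2) = 148/437
  n = 3: D(3) = 3(3 + 15/4) = 81/4; numerator = -3(148/437) + 2(-12/19) = -996/437; a_3 = (-996/437)/(81/4) = -1328/11799
  n = 4: D(4) = 4(4 + 15/4) = 31; numerator = -3(-1328/11799) + 2(148/437) = 3992/3933; a_4 = (3992/3933)/(31) = 3992/121923

r = 9/2; a_0 = 1; a_1 = -12/19; a_2 = 148/437; a_3 = -1328/11799; a_4 = 3992/121923


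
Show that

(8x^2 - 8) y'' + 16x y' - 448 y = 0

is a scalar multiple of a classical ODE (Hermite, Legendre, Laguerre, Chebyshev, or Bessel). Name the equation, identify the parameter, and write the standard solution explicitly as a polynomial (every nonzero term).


All three coefficients share the factor -8; dividing through by -8 gives  (1 - x^2) y'' - 2x y' + 56 y = 0.
This matches the Legendre equation (1 - x^2) y'' - 2x y' + n(n+1) y = 0 (note the -2x y' term) with n(n+1) = 56, so n = 7; the polynomial solution is P_7(x).
With y = sum_k a_k x^k, matching x^k gives (k+2)(k+1) a_{k+2} = [k(k+1) - n(n+1)] a_k = (k - 7)(k + 8) a_k. The right side vanishes at k = 7, so the series with the parity of 7 terminates at degree 7.
Standard normalization (P_n(1) = 1): leading coefficient (2n)!/(2^n (n!)^2) = 87178291200/(128*25401600) = 429/16, so a_7 = 429/16. Work downward with a_k = (k+1)(k+2) a_{k+2} / ((k - 7)(k + 8)):
  a_5 = (6)(7)(429/16) / ((5 - 7)(5 + 8)) = (9009/8)/(-26) = -693/16
  a_3 = (4)(5)(-693/16) / ((3 - 7)(3 + 8)) = (-3465/4)/(-44) = 315/16
  a_1 = (2)(3)(315/16) / ((1 - 7)(1 + 8)) = (945/8)/(-54) = -35/16
Hence P_7(x) = 429 x^7/16 - 693 x^5/16 + 315 x^3/16 - 35 x/16.

P_7(x); series = 429 x^7/16 - 693 x^5/16 + 315 x^3/16 - 35 x/16


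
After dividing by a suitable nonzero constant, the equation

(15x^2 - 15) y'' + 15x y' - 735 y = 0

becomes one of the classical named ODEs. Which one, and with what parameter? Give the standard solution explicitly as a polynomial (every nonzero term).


All three coefficients share the factor -15; dividing through by -15 gives  (1 - x^2) y'' - x y' + 49 y = 0.
This matches the Chebyshev equation (1 - x^2) y'' - x y' + n^2 y = 0 (note the -x y' term, not -2x y') with n^2 = 49, so n = 7; the polynomial solution is T_7(x).
With y = sum_k a_k x^k, matching x^k gives (k+2)(k+1) a_{k+2} = (k^2 - n^2) a_k = (k - 7)(k + 7) a_k. The right side vanishes at k = 7, so the series with the parity of 7 terminates at degree 7.
Standard normalization: leading coefficient of T_n is 2^(n-1), so a_7 = 2^6 = 64. Work downward with a_k = (k+1)(k+2) a_{k+2} / ((k - 7)(k + 7)):
  a_5 = (6)(7)(64) / ((5 - 7)(5 + 7)) = 2688/(-24) = -112
  a_3 = (4)(5)(-112) / ((3 - 7)(3 + 7)) = -2240/(-40) = 56
  a_1 = (2)(3)(56) / ((1 - 7)(1 + 7)) = 336/(-48) = -7
Hence T_7(x) = 64 x^7 - 112 x^5 + 56 x^3 - 7 x.

T_7(x); series = 64 x^7 - 112 x^5 + 56 x^3 - 7 x


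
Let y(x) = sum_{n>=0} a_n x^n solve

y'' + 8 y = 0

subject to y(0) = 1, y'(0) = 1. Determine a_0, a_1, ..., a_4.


Ansatz: y(x) = sum_{n>=0} a_n x^n, so y'(x) = sum_{n>=1} n a_n x^(n-1) and y''(x) = sum_{n>=2} n(n-1) a_n x^(n-2).
Substitute into P(x) y'' + Q(x) y' + R(x) y = 0 with P(x) = 1, Q(x) = 0, R(x) = 8, and match powers of x.
Initial conditions: a_0 = 1, a_1 = 1.
Setting the coefficient of each power of x to zero and solving order by order (substituting the coefficients already found):
  x^0: 2 a_2 + 8 a_0 = 0  ->  2 a_2 = -8 a_0 = -8  ->  a_2 = -4
  x^1: 6 a_3 + 8 a_1 = 0  ->  6 a_3 = -8 a_1 = -8  ->  a_3 = -4/3
  x^2: 12 a_4 + 8 a_2 = 0  ->  12 a_4 = -8 a_2 = 32  ->  a_4 = 8/3
Truncated series: y(x) = 1 + x - 4 x^2 - (4/3) x^3 + (8/3) x^4 + O(x^5).

a_0 = 1; a_1 = 1; a_2 = -4; a_3 = -4/3; a_4 = 8/3


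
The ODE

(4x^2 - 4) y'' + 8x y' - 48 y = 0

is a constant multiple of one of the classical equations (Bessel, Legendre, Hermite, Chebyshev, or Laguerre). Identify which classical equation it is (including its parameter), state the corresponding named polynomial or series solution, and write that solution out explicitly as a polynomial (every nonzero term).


All three coefficients share the factor -4; dividing through by -4 gives  (1 - x^2) y'' - 2x y' + 12 y = 0.
This matches the Legendre equation (1 - x^2) y'' - 2x y' + n(n+1) y = 0 (note the -2x y' term) with n(n+1) = 12, so n = 3; the polynomial solution is P_3(x).
With y = sum_k a_k x^k, matching x^k gives (k+2)(k+1) a_{k+2} = [k(k+1) - n(n+1)] a_k = (k - 3)(k + 4) a_k. The right side vanishes at k = 3, so the series with the parity of 3 terminates at degree 3.
Standard normalization (P_n(1) = 1): leading coefficient (2n)!/(2^n (n!)^2) = 720/(8*36) = 5/2, so a_3 = 5/2. Work downward with a_k = (k+1)(k+2) a_{k+2} / ((k - 3)(k + 4)):
  a_1 = (2)(3)(5/2) / ((1 - 3)(1 + 4)) = 15/(-10) = -3/2
Hence P_3(x) = 5 x^3/2 - 3 x/2.

P_3(x); series = 5 x^3/2 - 3 x/2


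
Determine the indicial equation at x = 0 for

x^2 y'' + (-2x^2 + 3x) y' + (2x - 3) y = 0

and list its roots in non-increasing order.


Divide by x^2 to reach normal form y'' + P_1(x) y' + P_2(x) y = 0 with P_1(x) = -2 + 3/x and P_2(x) = 2/x - 3/x^2.
x = 0 is a singular point because the y'-coefficient -2 + 3/x has a pole at x = 0 and the y-coefficient 2/x - 3/x^2 has a pole at x = 0.
It is a regular singular point because x P_1(x) = p(x) = 3 - 2x and x^2 P_2(x) = q(x) = 2x - 3 are polynomials, hence analytic at x = 0.
p(0) = 3,  q(0) = -3.
Indicial equation: r(r-1) + p(0) r + q(0) = 0, i.e. r^2 + (p(0) - 1) r + q(0) = 0, i.e. r^2 + 2 r - 3 = 0.
Discriminant: (2)^2 - 4(-3) = 16, so r = (-2 ± 4)/2.
Solving: r_1 = 1, r_2 = -3.

indicial: r^2 + 2 r - 3 = 0; roots r_1 = 1, r_2 = -3


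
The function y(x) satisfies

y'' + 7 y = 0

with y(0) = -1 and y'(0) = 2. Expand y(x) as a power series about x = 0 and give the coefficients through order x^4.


Ansatz: y(x) = sum_{n>=0} a_n x^n, so y'(x) = sum_{n>=1} n a_n x^(n-1) and y''(x) = sum_{n>=2} n(n-1) a_n x^(n-2).
Substitute into P(x) y'' + Q(x) y' + R(x) y = 0 with P(x) = 1, Q(x) = 0, R(x) = 7, and match powers of x.
Initial conditions: a_0 = -1, a_1 = 2.
Setting the coefficient of each power of x to zero and solving order by order (substituting the coefficients already found):
  x^0: 2 a_2 + 7 a_0 = 0  ->  2 a_2 = -7 a_0 = 7  ->  a_2 = 7/2
  x^1: 6 a_3 + 7 a_1 = 0  ->  6 a_3 = -7 a_1 = -14  ->  a_3 = -7/3
  x^2: 12 a_4 + 7 a_2 = 0  ->  12 a_4 = -7 a_2 = -49/2  ->  a_4 = -49/24
Truncated series: y(x) = -1 + 2 x + (7/2) x^2 - (7/3) x^3 - (49/24) x^4 + O(x^5).

a_0 = -1; a_1 = 2; a_2 = 7/2; a_3 = -7/3; a_4 = -49/24


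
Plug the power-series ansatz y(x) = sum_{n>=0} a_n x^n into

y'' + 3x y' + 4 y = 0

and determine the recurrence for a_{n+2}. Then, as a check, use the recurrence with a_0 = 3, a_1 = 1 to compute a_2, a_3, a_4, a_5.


Substitute y = sum_n a_n x^n.
y''(x) has coefficient (n+2)(n+1) a_{n+2} at x^n;
3 x y'(x) has coefficient 3 n a_n at x^n (shift);
4 y(x) has coefficient 4 a_n at x^n.
Matching x^n: (n+2)(n+1) a_{n+2} + (3n + 4) a_n = 0.
Thus a_{n+2} = (-3n - 4) / ((n+1)(n+2)) * a_n.

Check with a_0 = 3, a_1 = 1 (apply the recurrence for n = 0, 1, 2, 3): a_0 = 3, a_1 = 1, a_2 = -6, a_3 = -7/6, a_4 = 5, a_5 = 91/120.

a_(n+2) = (-3n - 4) / ((n+1)(n+2)) * a_n; check: a_0 = 3, a_1 = 1, a_2 = -6, a_3 = -7/6, a_4 = 5, a_5 = 91/120


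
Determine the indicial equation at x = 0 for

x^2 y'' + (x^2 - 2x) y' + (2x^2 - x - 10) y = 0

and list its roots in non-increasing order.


Divide by x^2 to reach normal form y'' + P_1(x) y' + P_2(x) y = 0 with P_1(x) = 1 - 2/x and P_2(x) = 2 - 1/x - 10/x^2.
x = 0 is a singular point because the y'-coefficient 1 - 2/x has a pole at x = 0 and the y-coefficient 2 - 1/x - 10/x^2 has a pole at x = 0.
It is a regular singular point because x P_1(x) = p(x) = x - 2 and x^2 P_2(x) = q(x) = 2x^2 - x - 10 are polynomials, hence analytic at x = 0.
p(0) = -2,  q(0) = -10.
Indicial equation: r(r-1) + p(0) r + q(0) = 0, i.e. r^2 + (p(0) - 1) r + q(0) = 0, i.e. r^2 - 3 r - 10 = 0.
Discriminant: (-3)^2 - 4(-10) = 49, so r = (3 ± 7)/2.
Solving: r_1 = 5, r_2 = -2.

indicial: r^2 - 3 r - 10 = 0; roots r_1 = 5, r_2 = -2


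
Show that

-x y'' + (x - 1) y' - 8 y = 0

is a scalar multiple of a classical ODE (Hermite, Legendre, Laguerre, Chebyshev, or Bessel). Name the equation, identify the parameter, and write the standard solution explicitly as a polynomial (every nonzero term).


All three coefficients share the factor -1; dividing through by -1 gives  x y'' + (1 - x) y' + 8 y = 0.
This matches the Laguerre equation x y'' + (1 - x) y' + n y = 0 with n = 8; the polynomial solution is L_8(x).
With y = sum_k a_k x^k, matching x^k gives (k+1)k a_{k+1} + (k+1) a_{k+1} - k a_k + n a_k = 0, i.e. (k+1)^2 a_{k+1} = (k - n) a_k = (k - 8) a_k. The right side vanishes at k = 8, so the series terminates at degree 8.
Standard normalization L_n(0) = 1 gives a_0 = 1. Work upward with a_{k+1} = (k - 8) a_k / (k+1)^2:
  a_1 = (0 - 8)(1) / 1^2 = -8/1 = -8
  a_2 = (1 - 8)(-8) / 2^2 = 56/4 = 14
  a_3 = (2 - 8)(14) / 3^2 = -84/9 = -28/3
  a_4 = (3 - 8)(-28/3) / 4^2 = (140/3)/16 = 35/12
  a_5 = (4 - 8)(35/12) / 5^2 = (-35/3)/25 = -7/15
  a_6 = (5 - 8)(-7/15) / 6^2 = (7/5)/36 = 7/180
  a_7 = (6 - 8)(7/180) / 7^2 = (-7/90)/49 = -1/630
  a_8 = (7 - 8)(-1/630) / 8^2 = (1/630)/64 = 1/40320
Hence L_8(x) = x^8/40320 - x^7/630 + 7 x^6/180 - 7 x^5/15 + 35 x^4/12 - 28 x^3/3 + 14 x^2 - 8 x + 1.

L_8(x); series = x^8/40320 - x^7/630 + 7 x^6/180 - 7 x^5/15 + 35 x^4/12 - 28 x^3/3 + 14 x^2 - 8 x + 1


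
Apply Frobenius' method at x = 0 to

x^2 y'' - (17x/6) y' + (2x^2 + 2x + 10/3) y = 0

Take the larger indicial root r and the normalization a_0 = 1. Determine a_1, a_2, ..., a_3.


Write in Frobenius form y'' + (p(x)/x) y' + (q(x)/x^2) y = 0:
  p(x) = -17/6,  q(x) = 2x^2 + 2x + 10/3.
Indicial equation: r(r-1) + (-17/6) r + (10/3) = 0 -> roots r_1 = 5/2, r_2 = 4/3.
Take r = r_1 = 5/2. Let y(x) = x^r sum_{n>=0} a_n x^n with a_0 = 1.
Substitute y = x^r sum a_n x^n and match x^{r+n}. The recurrence is
  D(n) a_n + 2 a_{n-1} + 2 a_{n-2} = 0,  where D(n) = (r+n)(r+n-1) + (-17/6)(r+n) + (10/3).
  a_n = [-2 a_{n-1} - 2 a_{n-2}] / D(n).
Since the indicial polynomial factors as (r - r_1)(r - r_2), D(n) = (r_1 + n - r_1)(r_1 + n - r_2) = n(n + 7/6).
Evaluating step by step (a_0 = 1):
  n = 1: D(1) = 1(1 + 7/6) = 13/6; numerator = -2(1) = -2; a_1 = (-2)/(13/6) = -12/13
  n = 2: D(2) = 2(2 + 7/6) = 19/3; numerator = -2(-12/13) - 2(1) = -2/13; a_2 = (-2/13)/(19/3) = -6/247
  n = 3: D(3) = 3(3 + 7/6) = 25/2; numerator = -2(-6/247) - 2(-12/13) = 36/19; a_3 = (36/19)/(25/2) = 72/475

r = 5/2; a_0 = 1; a_1 = -12/13; a_2 = -6/247; a_3 = 72/475


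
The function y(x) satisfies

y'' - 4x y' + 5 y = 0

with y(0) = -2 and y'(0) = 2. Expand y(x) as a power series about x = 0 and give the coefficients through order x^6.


Ansatz: y(x) = sum_{n>=0} a_n x^n, so y'(x) = sum_{n>=1} n a_n x^(n-1) and y''(x) = sum_{n>=2} n(n-1) a_n x^(n-2).
Substitute into P(x) y'' + Q(x) y' + R(x) y = 0 with P(x) = 1, Q(x) = -4x, R(x) = 5, and match powers of x.
Initial conditions: a_0 = -2, a_1 = 2.
Setting the coefficient of each power of x to zero and solving order by order (substituting the coefficients already found):
  x^0: 2 a_2 + 5 a_0 = 0  ->  2 a_2 = -5 a_0 = 10  ->  a_2 = 5
  x^1: 6 a_3 + a_1 = 0  ->  6 a_3 = -a_1 = -2  ->  a_3 = -1/3
  x^2: 12 a_4 - 3 a_2 = 0  ->  12 a_4 = 3 a_2 = 15  ->  a_4 = 5/4
  x^3: 20 a_5 - 7 a_3 = 0  ->  20 a_5 = 7 a_3 = -7/3  ->  a_5 = -7/60
  x^4: 30 a_6 - 11 a_4 = 0  ->  30 a_6 = 11 a_4 = 55/4  ->  a_6 = 11/24
Truncated series: y(x) = -2 + 2 x + 5 x^2 - (1/3) x^3 + (5/4) x^4 - (7/60) x^5 + (11/24) x^6 + O(x^7).

a_0 = -2; a_1 = 2; a_2 = 5; a_3 = -1/3; a_4 = 5/4; a_5 = -7/60; a_6 = 11/24


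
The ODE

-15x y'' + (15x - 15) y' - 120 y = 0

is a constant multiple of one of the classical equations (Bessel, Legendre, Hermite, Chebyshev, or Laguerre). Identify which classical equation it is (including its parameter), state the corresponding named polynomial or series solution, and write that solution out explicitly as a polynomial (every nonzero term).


All three coefficients share the factor -15; dividing through by -15 gives  x y'' + (1 - x) y' + 8 y = 0.
This matches the Laguerre equation x y'' + (1 - x) y' + n y = 0 with n = 8; the polynomial solution is L_8(x).
With y = sum_k a_k x^k, matching x^k gives (k+1)k a_{k+1} + (k+1) a_{k+1} - k a_k + n a_k = 0, i.e. (k+1)^2 a_{k+1} = (k - n) a_k = (k - 8) a_k. The right side vanishes at k = 8, so the series terminates at degree 8.
Standard normalization L_n(0) = 1 gives a_0 = 1. Work upward with a_{k+1} = (k - 8) a_k / (k+1)^2:
  a_1 = (0 - 8)(1) / 1^2 = -8/1 = -8
  a_2 = (1 - 8)(-8) / 2^2 = 56/4 = 14
  a_3 = (2 - 8)(14) / 3^2 = -84/9 = -28/3
  a_4 = (3 - 8)(-28/3) / 4^2 = (140/3)/16 = 35/12
  a_5 = (4 - 8)(35/12) / 5^2 = (-35/3)/25 = -7/15
  a_6 = (5 - 8)(-7/15) / 6^2 = (7/5)/36 = 7/180
  a_7 = (6 - 8)(7/180) / 7^2 = (-7/90)/49 = -1/630
  a_8 = (7 - 8)(-1/630) / 8^2 = (1/630)/64 = 1/40320
Hence L_8(x) = x^8/40320 - x^7/630 + 7 x^6/180 - 7 x^5/15 + 35 x^4/12 - 28 x^3/3 + 14 x^2 - 8 x + 1.

L_8(x); series = x^8/40320 - x^7/630 + 7 x^6/180 - 7 x^5/15 + 35 x^4/12 - 28 x^3/3 + 14 x^2 - 8 x + 1


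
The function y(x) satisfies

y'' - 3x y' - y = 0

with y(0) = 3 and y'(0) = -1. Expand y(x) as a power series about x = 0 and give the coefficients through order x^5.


Ansatz: y(x) = sum_{n>=0} a_n x^n, so y'(x) = sum_{n>=1} n a_n x^(n-1) and y''(x) = sum_{n>=2} n(n-1) a_n x^(n-2).
Substitute into P(x) y'' + Q(x) y' + R(x) y = 0 with P(x) = 1, Q(x) = -3x, R(x) = -1, and match powers of x.
Initial conditions: a_0 = 3, a_1 = -1.
Setting the coefficient of each power of x to zero and solving order by order (substituting the coefficients already found):
  x^0: 2 a_2 - a_0 = 0  ->  2 a_2 = a_0 = 3  ->  a_2 = 3/2
  x^1: 6 a_3 - 4 a_1 = 0  ->  6 a_3 = 4 a_1 = -4  ->  a_3 = -2/3
  x^2: 12 a_4 - 7 a_2 = 0  ->  12 a_4 = 7 a_2 = 21/2  ->  a_4 = 7/8
  x^3: 20 a_5 - 10 a_3 = 0  ->  20 a_5 = 10 a_3 = -20/3  ->  a_5 = -1/3
Truncated series: y(x) = 3 - x + (3/2) x^2 - (2/3) x^3 + (7/8) x^4 - (1/3) x^5 + O(x^6).

a_0 = 3; a_1 = -1; a_2 = 3/2; a_3 = -2/3; a_4 = 7/8; a_5 = -1/3


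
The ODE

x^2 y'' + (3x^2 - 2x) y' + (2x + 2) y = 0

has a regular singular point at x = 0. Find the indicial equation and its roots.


Divide by x^2 to reach normal form y'' + P_1(x) y' + P_2(x) y = 0 with P_1(x) = 3 - 2/x and P_2(x) = 2/x + 2/x^2.
x = 0 is a singular point because the y'-coefficient 3 - 2/x has a pole at x = 0 and the y-coefficient 2/x + 2/x^2 has a pole at x = 0.
It is a regular singular point because x P_1(x) = p(x) = 3x - 2 and x^2 P_2(x) = q(x) = 2x + 2 are polynomials, hence analytic at x = 0.
p(0) = -2,  q(0) = 2.
Indicial equation: r(r-1) + p(0) r + q(0) = 0, i.e. r^2 + (p(0) - 1) r + q(0) = 0, i.e. r^2 - 3 r + 2 = 0.
Discriminant: (-3)^2 - 4(2) = 1, so r = (3 ± 1)/2.
Solving: r_1 = 2, r_2 = 1.

indicial: r^2 - 3 r + 2 = 0; roots r_1 = 2, r_2 = 1


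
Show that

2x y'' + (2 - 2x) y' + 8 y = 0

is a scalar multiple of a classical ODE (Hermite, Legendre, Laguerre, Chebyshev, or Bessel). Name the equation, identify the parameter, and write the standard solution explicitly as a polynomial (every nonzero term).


All three coefficients share the factor 2; dividing through by 2 gives  x y'' + (1 - x) y' + 4 y = 0.
This matches the Laguerre equation x y'' + (1 - x) y' + n y = 0 with n = 4; the polynomial solution is L_4(x).
With y = sum_k a_k x^k, matching x^k gives (k+1)k a_{k+1} + (k+1) a_{k+1} - k a_k + n a_k = 0, i.e. (k+1)^2 a_{k+1} = (k - n) a_k = (k - 4) a_k. The right side vanishes at k = 4, so the series terminates at degree 4.
Standard normalization L_n(0) = 1 gives a_0 = 1. Work upward with a_{k+1} = (k - 4) a_k / (k+1)^2:
  a_1 = (0 - 4)(1) / 1^2 = -4/1 = -4
  a_2 = (1 - 4)(-4) / 2^2 = 12/4 = 3
  a_3 = (2 - 4)(3) / 3^2 = -6/9 = -2/3
  a_4 = (3 - 4)(-2/3) / 4^2 = (2/3)/16 = 1/24
Hence L_4(x) = x^4/24 - 2 x^3/3 + 3 x^2 - 4 x + 1.

L_4(x); series = x^4/24 - 2 x^3/3 + 3 x^2 - 4 x + 1


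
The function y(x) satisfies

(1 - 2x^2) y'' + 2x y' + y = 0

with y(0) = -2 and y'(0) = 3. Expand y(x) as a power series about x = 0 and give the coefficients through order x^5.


Ansatz: y(x) = sum_{n>=0} a_n x^n, so y'(x) = sum_{n>=1} n a_n x^(n-1) and y''(x) = sum_{n>=2} n(n-1) a_n x^(n-2).
Substitute into P(x) y'' + Q(x) y' + R(x) y = 0 with P(x) = 1 - 2x^2, Q(x) = 2x, R(x) = 1, and match powers of x.
Initial conditions: a_0 = -2, a_1 = 3.
Setting the coefficient of each power of x to zero and solving order by order (substituting the coefficients already found):
  x^0: 2 a_2 + a_0 = 0  ->  2 a_2 = -a_0 = 2  ->  a_2 = 1
  x^1: 6 a_3 + 3 a_1 = 0  ->  6 a_3 = -3 a_1 = -9  ->  a_3 = -3/2
  x^2: 12 a_4 + a_2 = 0  ->  12 a_4 = -a_2 = -1  ->  a_4 = -1/12
  x^3: 20 a_5 - 5 a_3 = 0  ->  20 a_5 = 5 a_3 = -15/2  ->  a_5 = -3/8
Truncated series: y(x) = -2 + 3 x + x^2 - (3/2) x^3 - (1/12) x^4 - (3/8) x^5 + O(x^6).

a_0 = -2; a_1 = 3; a_2 = 1; a_3 = -3/2; a_4 = -1/12; a_5 = -3/8


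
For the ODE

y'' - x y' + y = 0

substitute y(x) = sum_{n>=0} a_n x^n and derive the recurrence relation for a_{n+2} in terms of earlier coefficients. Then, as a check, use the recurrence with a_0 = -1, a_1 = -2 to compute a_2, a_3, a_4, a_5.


Substitute y = sum_n a_n x^n.
y''(x) has coefficient (n+2)(n+1) a_{n+2} at x^n;
-x y'(x) has coefficient -n a_n at x^n (shift);
y(x) has coefficient 1 a_n at x^n.
Matching x^n: (n+2)(n+1) a_{n+2} + (-n + 1) a_n = 0.
Thus a_{n+2} = (n - 1) / ((n+1)(n+2)) * a_n.

Check with a_0 = -1, a_1 = -2 (apply the recurrence for n = 0, 1, 2, 3): a_0 = -1, a_1 = -2, a_2 = 1/2, a_3 = 0, a_4 = 1/24, a_5 = 0.

a_(n+2) = (n - 1) / ((n+1)(n+2)) * a_n; check: a_0 = -1, a_1 = -2, a_2 = 1/2, a_3 = 0, a_4 = 1/24, a_5 = 0


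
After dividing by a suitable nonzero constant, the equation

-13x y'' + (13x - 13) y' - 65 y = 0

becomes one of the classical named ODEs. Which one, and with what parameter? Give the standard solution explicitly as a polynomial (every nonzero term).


All three coefficients share the factor -13; dividing through by -13 gives  x y'' + (1 - x) y' + 5 y = 0.
This matches the Laguerre equation x y'' + (1 - x) y' + n y = 0 with n = 5; the polynomial solution is L_5(x).
With y = sum_k a_k x^k, matching x^k gives (k+1)k a_{k+1} + (k+1) a_{k+1} - k a_k + n a_k = 0, i.e. (k+1)^2 a_{k+1} = (k - n) a_k = (k - 5) a_k. The right side vanishes at k = 5, so the series terminates at degree 5.
Standard normalization L_n(0) = 1 gives a_0 = 1. Work upward with a_{k+1} = (k - 5) a_k / (k+1)^2:
  a_1 = (0 - 5)(1) / 1^2 = -5/1 = -5
  a_2 = (1 - 5)(-5) / 2^2 = 20/4 = 5
  a_3 = (2 - 5)(5) / 3^2 = -15/9 = -5/3
  a_4 = (3 - 5)(-5/3) / 4^2 = (10/3)/16 = 5/24
  a_5 = (4 - 5)(5/24) / 5^2 = (-5/24)/25 = -1/120
Hence L_5(x) = -x^5/120 + 5 x^4/24 - 5 x^3/3 + 5 x^2 - 5 x + 1.

L_5(x); series = -x^5/120 + 5 x^4/24 - 5 x^3/3 + 5 x^2 - 5 x + 1


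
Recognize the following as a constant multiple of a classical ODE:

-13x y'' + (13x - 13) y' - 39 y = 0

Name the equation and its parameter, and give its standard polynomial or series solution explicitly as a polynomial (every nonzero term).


All three coefficients share the factor -13; dividing through by -13 gives  x y'' + (1 - x) y' + 3 y = 0.
This matches the Laguerre equation x y'' + (1 - x) y' + n y = 0 with n = 3; the polynomial solution is L_3(x).
With y = sum_k a_k x^k, matching x^k gives (k+1)k a_{k+1} + (k+1) a_{k+1} - k a_k + n a_k = 0, i.e. (k+1)^2 a_{k+1} = (k - n) a_k = (k - 3) a_k. The right side vanishes at k = 3, so the series terminates at degree 3.
Standard normalization L_n(0) = 1 gives a_0 = 1. Work upward with a_{k+1} = (k - 3) a_k / (k+1)^2:
  a_1 = (0 - 3)(1) / 1^2 = -3/1 = -3
  a_2 = (1 - 3)(-3) / 2^2 = 6/4 = 3/2
  a_3 = (2 - 3)(3/2) / 3^2 = (-3/2)/9 = -1/6
Hence L_3(x) = -x^3/6 + 3 x^2/2 - 3 x + 1.

L_3(x); series = -x^3/6 + 3 x^2/2 - 3 x + 1


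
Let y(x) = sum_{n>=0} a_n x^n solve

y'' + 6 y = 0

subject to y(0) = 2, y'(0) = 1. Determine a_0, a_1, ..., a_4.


Ansatz: y(x) = sum_{n>=0} a_n x^n, so y'(x) = sum_{n>=1} n a_n x^(n-1) and y''(x) = sum_{n>=2} n(n-1) a_n x^(n-2).
Substitute into P(x) y'' + Q(x) y' + R(x) y = 0 with P(x) = 1, Q(x) = 0, R(x) = 6, and match powers of x.
Initial conditions: a_0 = 2, a_1 = 1.
Setting the coefficient of each power of x to zero and solving order by order (substituting the coefficients already found):
  x^0: 2 a_2 + 6 a_0 = 0  ->  2 a_2 = -6 a_0 = -12  ->  a_2 = -6
  x^1: 6 a_3 + 6 a_1 = 0  ->  6 a_3 = -6 a_1 = -6  ->  a_3 = -1
  x^2: 12 a_4 + 6 a_2 = 0  ->  12 a_4 = -6 a_2 = 36  ->  a_4 = 3
Truncated series: y(x) = 2 + x - 6 x^2 - x^3 + 3 x^4 + O(x^5).

a_0 = 2; a_1 = 1; a_2 = -6; a_3 = -1; a_4 = 3


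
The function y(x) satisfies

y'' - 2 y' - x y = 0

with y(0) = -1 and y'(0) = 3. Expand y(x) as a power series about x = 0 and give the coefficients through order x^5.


Ansatz: y(x) = sum_{n>=0} a_n x^n, so y'(x) = sum_{n>=1} n a_n x^(n-1) and y''(x) = sum_{n>=2} n(n-1) a_n x^(n-2).
Substitute into P(x) y'' + Q(x) y' + R(x) y = 0 with P(x) = 1, Q(x) = -2, R(x) = -x, and match powers of x.
Initial conditions: a_0 = -1, a_1 = 3.
Setting the coefficient of each power of x to zero and solving order by order (substituting the coefficients already found):
  x^0: 2 a_2 - 2 a_1 = 0  ->  2 a_2 = 2 a_1 = 6  ->  a_2 = 3
  x^1: 6 a_3 - 4 a_2 - a_0 = 0  ->  6 a_3 = 4 a_2 + a_0 = 11  ->  a_3 = 11/6
  x^2: 12 a_4 - 6 a_3 - a_1 = 0  ->  12 a_4 = 6 a_3 + a_1 = 14  ->  a_4 = 7/6
  x^3: 20 a_5 - 8 a_4 - a_2 = 0  ->  20 a_5 = 8 a_4 + a_2 = 37/3  ->  a_5 = 37/60
Truncated series: y(x) = -1 + 3 x + 3 x^2 + (11/6) x^3 + (7/6) x^4 + (37/60) x^5 + O(x^6).

a_0 = -1; a_1 = 3; a_2 = 3; a_3 = 11/6; a_4 = 7/6; a_5 = 37/60


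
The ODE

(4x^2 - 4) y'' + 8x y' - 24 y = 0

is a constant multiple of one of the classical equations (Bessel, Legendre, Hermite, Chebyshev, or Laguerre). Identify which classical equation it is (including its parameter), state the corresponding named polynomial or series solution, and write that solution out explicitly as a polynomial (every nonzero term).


All three coefficients share the factor -4; dividing through by -4 gives  (1 - x^2) y'' - 2x y' + 6 y = 0.
This matches the Legendre equation (1 - x^2) y'' - 2x y' + n(n+1) y = 0 (note the -2x y' term) with n(n+1) = 6, so n = 2; the polynomial solution is P_2(x).
With y = sum_k a_k x^k, matching x^k gives (k+2)(k+1) a_{k+2} = [k(k+1) - n(n+1)] a_k = (k - 2)(k + 3) a_k. The right side vanishes at k = 2, so the series with the parity of 2 terminates at degree 2.
Standard normalization (P_n(1) = 1): leading coefficient (2n)!/(2^n (n!)^2) = 24/(4*4) = 3/2, so a_2 = 3/2. Work downward with a_k = (k+1)(k+2) a_{k+2} / ((k - 2)(k + 3)):
  a_0 = (1)(2)(3/2) / ((0 - 2)(0 + 3)) = 3/(-6) = -1/2
Hence P_2(x) = 3 x^2/2 - 1/2.

P_2(x); series = 3 x^2/2 - 1/2


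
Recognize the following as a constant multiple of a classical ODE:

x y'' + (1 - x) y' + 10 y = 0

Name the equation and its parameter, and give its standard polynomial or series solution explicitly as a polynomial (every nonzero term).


The equation is already in a standard form:  x y'' + (1 - x) y' + 10 y = 0.
This matches the Laguerre equation x y'' + (1 - x) y' + n y = 0 with n = 10; the polynomial solution is L_10(x).
With y = sum_k a_k x^k, matching x^k gives (k+1)k a_{k+1} + (k+1) a_{k+1} - k a_k + n a_k = 0, i.e. (k+1)^2 a_{k+1} = (k - n) a_k = (k - 10) a_k. The right side vanishes at k = 10, so the series terminates at degree 10.
Standard normalization L_n(0) = 1 gives a_0 = 1. Work upward with a_{k+1} = (k - 10) a_k / (k+1)^2:
  a_1 = (0 - 10)(1) / 1^2 = -10/1 = -10
  a_2 = (1 - 10)(-10) / 2^2 = 90/4 = 45/2
  a_3 = (2 - 10)(45/2) / 3^2 = -180/9 = -20
  a_4 = (3 - 10)(-20) / 4^2 = 140/16 = 35/4
  a_5 = (4 - 10)(35/4) / 5^2 = (-105/2)/25 = -21/10
  a_6 = (5 - 10)(-21/10) / 6^2 = (21/2)/36 = 7/24
  a_7 = (6 - 10)(7/24) / 7^2 = (-7/6)/49 = -1/42
  a_8 = (7 - 10)(-1/42) / 8^2 = (1/14)/64 = 1/896
  a_9 = (8 - 10)(1/896) / 9^2 = (-1/448)/81 = -1/36288
  a_10 = (9 - 10)(-1/36288) / 10^2 = (1/36288)/100 = 1/3628800
Hence L_10(x) = x^10/3628800 - x^9/36288 + x^8/896 - x^7/42 + 7 x^6/24 - 21 x^5/10 + 35 x^4/4 - 20 x^3 + 45 x^2/2 - 10 x + 1.

L_10(x); series = x^10/3628800 - x^9/36288 + x^8/896 - x^7/42 + 7 x^6/24 - 21 x^5/10 + 35 x^4/4 - 20 x^3 + 45 x^2/2 - 10 x + 1


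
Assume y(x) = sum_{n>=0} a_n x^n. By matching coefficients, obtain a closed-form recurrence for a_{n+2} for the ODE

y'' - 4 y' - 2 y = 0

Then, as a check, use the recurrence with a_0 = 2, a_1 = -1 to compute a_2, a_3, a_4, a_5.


Substitute y = sum_n a_n x^n.
y''(x) has coefficient (n+2)(n+1) a_{n+2} at x^n;
-4 y'(x) has coefficient -4 (n+1) a_{n+1} at x^n;
-2 y(x) has coefficient -2 a_n at x^n.
Matching x^n: (n+2)(n+1) a_{n+2} - 4 (n+1) a_{n+1} - 2 a_n = 0.
Thus a_{n+2} = [4 (n+1) a_{n+1} + 2 a_n] / ((n+1)(n+2)).

Check with a_0 = 2, a_1 = -1 (apply the recurrence for n = 0, 1, 2, 3): a_0 = 2, a_1 = -1, a_2 = 0, a_3 = -1/3, a_4 = -1/3, a_5 = -3/10.

a_(n+2) = [4 (n+1) a_(n+1) + 2 a_n] / ((n+1)(n+2)); check: a_0 = 2, a_1 = -1, a_2 = 0, a_3 = -1/3, a_4 = -1/3, a_5 = -3/10


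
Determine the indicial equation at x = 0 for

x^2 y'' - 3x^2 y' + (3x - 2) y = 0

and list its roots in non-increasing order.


Divide by x^2 to reach normal form y'' + P_1(x) y' + P_2(x) y = 0 with P_1(x) = -3 and P_2(x) = 3/x - 2/x^2.
x = 0 is a singular point because the y-coefficient 3/x - 2/x^2 has a pole at x = 0.
It is a regular singular point because x P_1(x) = p(x) = -3x and x^2 P_2(x) = q(x) = 3x - 2 are polynomials, hence analytic at x = 0.
p(0) = 0,  q(0) = -2.
Indicial equation: r(r-1) + p(0) r + q(0) = 0, i.e. r^2 + (p(0) - 1) r + q(0) = 0, i.e. r^2 - 1 r - 2 = 0.
Discriminant: (-1)^2 - 4(-2) = 9, so r = (1 ± 3)/2.
Solving: r_1 = 2, r_2 = -1.

indicial: r^2 - 1 r - 2 = 0; roots r_1 = 2, r_2 = -1


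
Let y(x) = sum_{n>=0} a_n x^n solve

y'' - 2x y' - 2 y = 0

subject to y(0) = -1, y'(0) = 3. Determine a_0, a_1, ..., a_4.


Ansatz: y(x) = sum_{n>=0} a_n x^n, so y'(x) = sum_{n>=1} n a_n x^(n-1) and y''(x) = sum_{n>=2} n(n-1) a_n x^(n-2).
Substitute into P(x) y'' + Q(x) y' + R(x) y = 0 with P(x) = 1, Q(x) = -2x, R(x) = -2, and match powers of x.
Initial conditions: a_0 = -1, a_1 = 3.
Setting the coefficient of each power of x to zero and solving order by order (substituting the coefficients already found):
  x^0: 2 a_2 - 2 a_0 = 0  ->  2 a_2 = 2 a_0 = -2  ->  a_2 = -1
  x^1: 6 a_3 - 4 a_1 = 0  ->  6 a_3 = 4 a_1 = 12  ->  a_3 = 2
  x^2: 12 a_4 - 6 a_2 = 0  ->  12 a_4 = 6 a_2 = -6  ->  a_4 = -1/2
Truncated series: y(x) = -1 + 3 x - x^2 + 2 x^3 - (1/2) x^4 + O(x^5).

a_0 = -1; a_1 = 3; a_2 = -1; a_3 = 2; a_4 = -1/2


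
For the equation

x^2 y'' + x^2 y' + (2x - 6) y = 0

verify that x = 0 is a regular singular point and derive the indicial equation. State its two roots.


Divide by x^2 to reach normal form y'' + P_1(x) y' + P_2(x) y = 0 with P_1(x) = 1 and P_2(x) = 2/x - 6/x^2.
x = 0 is a singular point because the y-coefficient 2/x - 6/x^2 has a pole at x = 0.
It is a regular singular point because x P_1(x) = p(x) = x and x^2 P_2(x) = q(x) = 2x - 6 are polynomials, hence analytic at x = 0.
p(0) = 0,  q(0) = -6.
Indicial equation: r(r-1) + p(0) r + q(0) = 0, i.e. r^2 + (p(0) - 1) r + q(0) = 0, i.e. r^2 - 1 r - 6 = 0.
Discriminant: (-1)^2 - 4(-6) = 25, so r = (1 ± 5)/2.
Solving: r_1 = 3, r_2 = -2.

indicial: r^2 - 1 r - 6 = 0; roots r_1 = 3, r_2 = -2


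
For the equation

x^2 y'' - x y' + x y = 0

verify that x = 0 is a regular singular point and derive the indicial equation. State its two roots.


Divide by x^2 to reach normal form y'' + P_1(x) y' + P_2(x) y = 0 with P_1(x) = -1/x and P_2(x) = 1/x.
x = 0 is a singular point because the y'-coefficient -1/x has a pole at x = 0 and the y-coefficient 1/x has a pole at x = 0.
It is a regular singular point because x P_1(x) = p(x) = -1 and x^2 P_2(x) = q(x) = x are polynomials, hence analytic at x = 0.
p(0) = -1,  q(0) = 0.
Indicial equation: r(r-1) + p(0) r + q(0) = 0, i.e. r^2 + (p(0) - 1) r + q(0) = 0, i.e. r^2 - 2 r = 0.
Discriminant: (-2)^2 - 4(0) = 4, so r = (2 ± 2)/2.
Solving: r_1 = 2, r_2 = 0.

indicial: r^2 - 2 r = 0; roots r_1 = 2, r_2 = 0


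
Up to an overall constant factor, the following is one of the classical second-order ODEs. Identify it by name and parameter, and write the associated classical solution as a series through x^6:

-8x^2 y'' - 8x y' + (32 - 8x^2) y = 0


All three coefficients share the factor -8; dividing through by -8 gives  x^2 y'' + x y' + (x^2 - 4) y = 0.
This matches the Bessel equation x^2 y'' + x y' + (x^2 - nu^2) y = 0 with nu^2 = 4, so nu = 2; the solution bounded at x = 0 is J_2(x).
Frobenius at x = 0: indicial roots ±nu; for r = nu the recurrence k(k + 2nu) c_k = -c_{k-2} gives the standard series J_nu(x) = sum_{k>=0} (-1)^k / (k! (k+nu)!) (x/2)^(2k+nu). Evaluate the first 3 terms:
  k = 0: (-1)^0 / (0! * 2! * 2^2) x^2 = 1/(1*2*4) x^2 = (1/8) x^2
  k = 1: (-1)^1 / (1! * 3! * 2^4) x^4 = -1/(1*6*16) x^4 = (-1/96) x^4
  k = 2: (-1)^2 / (2! * 4! * 2^6) x^6 = 1/(2*24*64) x^6 = (1/3072) x^6
Hence J_2(x) = x^6/3072 - x^4/96 + x^2/8 + ....

J_2(x); series = x^6/3072 - x^4/96 + x^2/8


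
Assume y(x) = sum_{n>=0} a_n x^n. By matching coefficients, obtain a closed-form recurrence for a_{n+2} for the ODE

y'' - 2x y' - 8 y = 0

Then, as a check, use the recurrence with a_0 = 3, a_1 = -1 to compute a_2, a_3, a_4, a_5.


Substitute y = sum_n a_n x^n.
y''(x) has coefficient (n+2)(n+1) a_{n+2} at x^n;
-2 x y'(x) has coefficient -2 n a_n at x^n (shift);
-8 y(x) has coefficient -8 a_n at x^n.
Matching x^n: (n+2)(n+1) a_{n+2} + (-2n - 8) a_n = 0.
Thus a_{n+2} = (2n + 8) / ((n+1)(n+2)) * a_n.

Check with a_0 = 3, a_1 = -1 (apply the recurrence for n = 0, 1, 2, 3): a_0 = 3, a_1 = -1, a_2 = 12, a_3 = -5/3, a_4 = 12, a_5 = -7/6.

a_(n+2) = (2n + 8) / ((n+1)(n+2)) * a_n; check: a_0 = 3, a_1 = -1, a_2 = 12, a_3 = -5/3, a_4 = 12, a_5 = -7/6


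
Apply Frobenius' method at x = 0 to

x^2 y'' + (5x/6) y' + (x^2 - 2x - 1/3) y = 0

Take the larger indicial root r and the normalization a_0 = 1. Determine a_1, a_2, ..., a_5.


Write in Frobenius form y'' + (p(x)/x) y' + (q(x)/x^2) y = 0:
  p(x) = 5/6,  q(x) = x^2 - 2x - 1/3.
Indicial equation: r(r-1) + (5/6) r + (-1/3) = 0 -> roots r_1 = 2/3, r_2 = -1/2.
Take r = r_1 = 2/3. Let y(x) = x^r sum_{n>=0} a_n x^n with a_0 = 1.
Substitute y = x^r sum a_n x^n and match x^{r+n}. The recurrence is
  D(n) a_n - 2 a_{n-1} + 1 a_{n-2} = 0,  where D(n) = (r+n)(r+n-1) + (5/6)(r+n) + (-1/3).
  a_n = [2 a_{n-1} - 1 a_{n-2}] / D(n).
Since the indicial polynomial factors as (r - r_1)(r - r_2), D(n) = (r_1 + n - r_1)(r_1 + n - r_2) = n(n + 7/6).
Evaluating step by step (a_0 = 1):
  n = 1: D(1) = 1(1 + 7/6) = 13/6; numerator = 2(1) = 2; a_1 = (2)/(13/6) = 12/13
  n = 2: D(2) = 2(2 + 7/6) = 19/3; numerator = 2(12/13) - 1(1) = 11/13; a_2 = (11/13)/(19/3) = 33/247
  n = 3: D(3) = 3(3 + 7/6) = 25/2; numerator = 2(33/247) - 1(12/13) = -162/247; a_3 = (-162/247)/(25/2) = -324/6175
  n = 4: D(4) = 4(4 + 7/6) = 62/3; numerator = 2(-324/6175) - 1(33/247) = -1473/6175; a_4 = (-1473/6175)/(62/3) = -4419/382850
  n = 5: D(5) = 5(5 + 7/6) = 185/6; numerator = 2(-4419/382850) - 1(-324/6175) = 225/7657; a_5 = (225/7657)/(185/6) = 270/283309

r = 2/3; a_0 = 1; a_1 = 12/13; a_2 = 33/247; a_3 = -324/6175; a_4 = -4419/382850; a_5 = 270/283309


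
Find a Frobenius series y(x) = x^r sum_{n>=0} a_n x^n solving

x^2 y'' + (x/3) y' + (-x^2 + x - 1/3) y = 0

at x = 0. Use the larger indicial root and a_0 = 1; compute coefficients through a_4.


Write in Frobenius form y'' + (p(x)/x) y' + (q(x)/x^2) y = 0:
  p(x) = 1/3,  q(x) = -x^2 + x - 1/3.
Indicial equation: r(r-1) + (1/3) r + (-1/3) = 0 -> roots r_1 = 1, r_2 = -1/3.
Take r = r_1 = 1. Let y(x) = x^r sum_{n>=0} a_n x^n with a_0 = 1.
Substitute y = x^r sum a_n x^n and match x^{r+n}. The recurrence is
  D(n) a_n + 1 a_{n-1} - 1 a_{n-2} = 0,  where D(n) = (r+n)(r+n-1) + (1/3)(r+n) + (-1/3).
  a_n = [-1 a_{n-1} + 1 a_{n-2}] / D(n).
Since the indicial polynomial factors as (r - r_1)(r - r_2), D(n) = (r_1 + n - r_1)(r_1 + n - r_2) = n(n + 4/3).
Evaluating step by step (a_0 = 1):
  n = 1: D(1) = 1(1 + 4/3) = 7/3; numerator = -1(1) = -1; a_1 = (-1)/(7/3) = -3/7
  n = 2: D(2) = 2(2 + 4/3) = 20/3; numerator = -1(-3/7) + 1(1) = 10/7; a_2 = (10/7)/(20/3) = 3/14
  n = 3: D(3) = 3(3 + 4/3) = 13; numerator = -1(3/14) + 1(-3/7) = -9/14; a_3 = (-9/14)/(13) = -9/182
  n = 4: D(4) = 4(4 + 4/3) = 64/3; numerator = -1(-9/182) + 1(3/14) = 24/91; a_4 = (24/91)/(64/3) = 9/728

r = 1; a_0 = 1; a_1 = -3/7; a_2 = 3/14; a_3 = -9/182; a_4 = 9/728


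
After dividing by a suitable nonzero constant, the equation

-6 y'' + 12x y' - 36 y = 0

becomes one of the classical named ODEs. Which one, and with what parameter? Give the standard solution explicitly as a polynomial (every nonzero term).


All three coefficients share the factor -6; dividing through by -6 gives  y'' - 2x y' + 6 y = 0.
This matches the Hermite equation y'' - 2x y' + 2n y = 0 with 2n = 6, so n = 3; the polynomial solution is H_3(x).
With y = sum_k a_k x^k, matching x^k gives (k+2)(k+1) a_{k+2} = 2(k - n) a_k = 2(k - 3) a_k. The right side vanishes at k = 3, so the series with the parity of 3 terminates at degree 3.
Standard normalization: leading coefficient of H_n is 2^n, so a_3 = 2^3 = 8. Work downward with a_k = (k+1)(k+2) a_{k+2} / (2(k - n)):
  a_1 = (2)(3)(8) / (2(1 - 3)) = 48/(-4) = -12
Hence H_3(x) = 8 x^3 - 12 x.

H_3(x); series = 8 x^3 - 12 x


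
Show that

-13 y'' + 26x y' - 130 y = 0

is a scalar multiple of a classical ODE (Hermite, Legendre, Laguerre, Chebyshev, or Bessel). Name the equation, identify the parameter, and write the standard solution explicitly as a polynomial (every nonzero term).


All three coefficients share the factor -13; dividing through by -13 gives  y'' - 2x y' + 10 y = 0.
This matches the Hermite equation y'' - 2x y' + 2n y = 0 with 2n = 10, so n = 5; the polynomial solution is H_5(x).
With y = sum_k a_k x^k, matching x^k gives (k+2)(k+1) a_{k+2} = 2(k - n) a_k = 2(k - 5) a_k. The right side vanishes at k = 5, so the series with the parity of 5 terminates at degree 5.
Standard normalization: leading coefficient of H_n is 2^n, so a_5 = 2^5 = 32. Work downward with a_k = (k+1)(k+2) a_{k+2} / (2(k - n)):
  a_3 = (4)(5)(32) / (2(3 - 5)) = 640/(-4) = -160
  a_1 = (2)(3)(-160) / (2(1 - 5)) = -960/(-8) = 120
Hence H_5(x) = 32 x^5 - 160 x^3 + 120 x.

H_5(x); series = 32 x^5 - 160 x^3 + 120 x


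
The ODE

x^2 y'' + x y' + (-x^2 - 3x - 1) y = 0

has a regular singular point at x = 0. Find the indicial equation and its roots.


Divide by x^2 to reach normal form y'' + P_1(x) y' + P_2(x) y = 0 with P_1(x) = 1/x and P_2(x) = -1 - 3/x - 1/x^2.
x = 0 is a singular point because the y'-coefficient 1/x has a pole at x = 0 and the y-coefficient -1 - 3/x - 1/x^2 has a pole at x = 0.
It is a regular singular point because x P_1(x) = p(x) = 1 and x^2 P_2(x) = q(x) = -x^2 - 3x - 1 are polynomials, hence analytic at x = 0.
p(0) = 1,  q(0) = -1.
Indicial equation: r(r-1) + p(0) r + q(0) = 0, i.e. r^2 + (p(0) - 1) r + q(0) = 0, i.e. r^2 - 1 = 0.
Discriminant: (0)^2 - 4(-1) = 4, so r = (0 ± 2)/2.
Solving: r_1 = 1, r_2 = -1.

indicial: r^2 - 1 = 0; roots r_1 = 1, r_2 = -1
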